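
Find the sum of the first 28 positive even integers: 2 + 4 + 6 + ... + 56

Sum of first n even numbers = n(n+1)
= 28×29
= 812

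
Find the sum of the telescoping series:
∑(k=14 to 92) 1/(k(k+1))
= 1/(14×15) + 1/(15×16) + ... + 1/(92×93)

Partial fractions: 1/(k(k+1)) = 1/k - 1/(k+1)
The series telescopes:
= (1/14 - 1/15) + (1/15 - 1/16) + ... + (1/92 - 1/93)
= 1/14 - 1/93
= 79/1302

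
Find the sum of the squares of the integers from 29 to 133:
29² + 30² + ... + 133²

Use ∑_{k=1}^{n} k² = n(n+1)(2n+1)/6, then subtract the first 28 terms.
∑_{k=1}^{133} k² = 133×134×267/6 = 793079
∑_{k=1}^{28} k² = 28×29×57/6 = 7714
∑_{k=29}^{133} k² = 793079 - 7714 = 785365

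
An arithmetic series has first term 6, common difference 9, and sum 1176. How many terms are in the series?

Using S = n/2 × [2a + (n-1)d]
1176 = n/2 × [2(6) + (n-1)(9)]
1176 = n/2 × [12 + 9n - 9]
2352 = n × [3 + 9n]
9n² + (3)n - 2352 = 0
Discriminant: Δ = (3)² - 4(9)(-2352) = 9 + 84672 = 84681
√Δ = 291
n = [-(3) + √Δ] / (2·9) = (-3 + 291) / 18 = 288 / 18 = 16
(The negative root is discarded since n must be a positive integer.)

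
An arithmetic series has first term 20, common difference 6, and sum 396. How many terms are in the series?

Using S = n/2 × [2a + (n-1)d]
396 = n/2 × [2(20) + (n-1)(6)]
396 = n/2 × [40 + 6n - 6]
792 = n × [34 + 6n]
6n² + (34)n - 792 = 0
Discriminant: Δ = (34)² - 4(6)(-792) = 1156 + 19008 = 20164
√Δ = 142
n = [-(34) + √Δ] / (2·6) = (-34 + 142) / 12 = 108 / 12 = 9
(The negative root is discarded since n must be a positive integer.)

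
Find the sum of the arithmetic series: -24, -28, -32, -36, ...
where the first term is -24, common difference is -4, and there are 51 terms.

Sₙ = n/2 × (first + last)
Last term = a + (n-1)d = -24 + (51-1)×(-4) = -224
S_51 = 51/2 × (-24 + (-224))
S_51 = 51/2 × (-248) = -6324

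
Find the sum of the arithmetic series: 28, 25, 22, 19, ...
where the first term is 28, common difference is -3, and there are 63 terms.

Sₙ = n/2 × (first + last)
Last term = a + (n-1)d = 28 + (63-1)×(-3) = -158
S_63 = 63/2 × (28 + (-158))
S_63 = 63/2 × (-130) = -4095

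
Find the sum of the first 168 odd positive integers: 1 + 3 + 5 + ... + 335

Sum of first n odd numbers = n²
= 168²
= 28224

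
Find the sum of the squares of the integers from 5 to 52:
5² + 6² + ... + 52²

Use ∑_{k=1}^{n} k² = n(n+1)(2n+1)/6, then subtract the first 4 terms.
∑_{k=1}^{52} k² = 52×53×105/6 = 48230
∑_{k=1}^{4} k² = 4×5×9/6 = 30
∑_{k=5}^{52} k² = 48230 - 30 = 48200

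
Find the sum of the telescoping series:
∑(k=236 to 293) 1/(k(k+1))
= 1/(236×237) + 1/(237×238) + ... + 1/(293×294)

Partial fractions: 1/(k(k+1)) = 1/k - 1/(k+1)
The series telescopes:
= (1/236 - 1/237) + (1/237 - 1/238) + ... + (1/293 - 1/294)
= 1/236 - 1/294
= 29/34692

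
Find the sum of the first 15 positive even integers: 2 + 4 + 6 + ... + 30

Sum of first n even numbers = n(n+1)
= 15×16
= 240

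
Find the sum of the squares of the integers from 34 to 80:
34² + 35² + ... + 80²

Use ∑_{k=1}^{n} k² = n(n+1)(2n+1)/6, then subtract the first 33 terms.
∑_{k=1}^{80} k² = 80×81×161/6 = 173880
∑_{k=1}^{33} k² = 33×34×67/6 = 12529
∑_{k=34}^{80} k² = 173880 - 12529 = 161351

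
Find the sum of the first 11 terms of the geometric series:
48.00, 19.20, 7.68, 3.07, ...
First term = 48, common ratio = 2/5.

Sₙ = a(1 - rⁿ) / (1 - r)
S_11 = 48(1 - (2/5)^11) / (1 - (2/5))
S_11 = 48(1 - (2048/48828125)) / (3/5)
S_11 = 781217232/9765625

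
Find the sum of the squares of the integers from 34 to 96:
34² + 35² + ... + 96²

Use ∑_{k=1}^{n} k² = n(n+1)(2n+1)/6, then subtract the first 33 terms.
∑_{k=1}^{96} k² = 96×97×193/6 = 299536
∑_{k=1}^{33} k² = 33×34×67/6 = 12529
∑_{k=34}^{96} k² = 299536 - 12529 = 287007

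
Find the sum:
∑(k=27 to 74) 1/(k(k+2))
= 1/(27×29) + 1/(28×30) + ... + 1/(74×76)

Partial fractions: 1/(k(k+2)) = (1/2)[1/k - 1/(k+2)]
Telescoping leaves the first two and last two terms:
= (1/2)[1/27 + 1/28 - 1/75 - 1/76]
= 4153/179550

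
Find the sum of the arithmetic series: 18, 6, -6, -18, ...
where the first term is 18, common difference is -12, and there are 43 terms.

Sₙ = n/2 × (first + last)
Last term = a + (n-1)d = 18 + (43-1)×(-12) = -486
S_43 = 43/2 × (18 + (-486))
S_43 = 43/2 × (-468) = -10062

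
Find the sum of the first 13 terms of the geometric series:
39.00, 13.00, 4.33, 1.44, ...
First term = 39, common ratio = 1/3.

Sₙ = a(1 - rⁿ) / (1 - r)
S_13 = 39(1 - (1/3)^13) / (1 - (1/3))
S_13 = 39(1 - (1/1594323)) / (2/3)
S_13 = 10363093/177147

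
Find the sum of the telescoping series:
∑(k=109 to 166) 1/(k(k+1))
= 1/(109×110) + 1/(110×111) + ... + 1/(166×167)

Partial fractions: 1/(k(k+1)) = 1/k - 1/(k+1)
The series telescopes:
= (1/109 - 1/110) + (1/110 - 1/111) + ... + (1/166 - 1/167)
= 1/109 - 1/167
= 58/18203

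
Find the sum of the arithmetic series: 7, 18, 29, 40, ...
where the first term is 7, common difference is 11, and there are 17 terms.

Sₙ = n/2 × (first + last)
Last term = a + (n-1)d = 7 + (17-1)×11 = 183
S_17 = 17/2 × (7 + 183)
S_17 = 17/2 × 190 = 1615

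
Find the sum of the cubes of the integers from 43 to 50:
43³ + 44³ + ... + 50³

Use ∑_{k=1}^{n} k³ = [n(n+1)/2]², then subtract the first 42 terms.
∑_{k=1}^{50} k³ = [50×51/2]² = 1275² = 1625625
∑_{k=1}^{42} k³ = [42×43/2]² = 903² = 815409
∑_{k=43}^{50} k³ = 1625625 - 815409 = 810216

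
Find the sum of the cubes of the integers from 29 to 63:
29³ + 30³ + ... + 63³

Use ∑_{k=1}^{n} k³ = [n(n+1)/2]², then subtract the first 28 terms.
∑_{k=1}^{63} k³ = [63×64/2]² = 2016² = 4064256
∑_{k=1}^{28} k³ = [28×29/2]² = 406² = 164836
∑_{k=29}^{63} k³ = 4064256 - 164836 = 3899420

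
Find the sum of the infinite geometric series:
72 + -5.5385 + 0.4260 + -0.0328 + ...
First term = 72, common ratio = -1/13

For |r| < 1, S = a / (1 - r)
S = 72 / (1 - (-1/13))
S = 72 / (14/13)
S = 468/7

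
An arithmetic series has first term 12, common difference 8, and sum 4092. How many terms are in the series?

Using S = n/2 × [2a + (n-1)d]
4092 = n/2 × [2(12) + (n-1)(8)]
4092 = n/2 × [24 + 8n - 8]
8184 = n × [16 + 8n]
8n² + (16)n - 8184 = 0
Discriminant: Δ = (16)² - 4(8)(-8184) = 256 + 261888 = 262144
√Δ = 512
n = [-(16) + √Δ] / (2·8) = (-16 + 512) / 16 = 496 / 16 = 31
(The negative root is discarded since n must be a positive integer.)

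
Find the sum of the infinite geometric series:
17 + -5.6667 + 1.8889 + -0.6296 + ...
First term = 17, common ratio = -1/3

For |r| < 1, S = a / (1 - r)
S = 17 / (1 - (-1/3))
S = 17 / (4/3)
S = 51/4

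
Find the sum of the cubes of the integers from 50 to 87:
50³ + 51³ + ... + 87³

Use ∑_{k=1}^{n} k³ = [n(n+1)/2]², then subtract the first 49 terms.
∑_{k=1}^{87} k³ = [87×88/2]² = 3828² = 14653584
∑_{k=1}^{49} k³ = [49×50/2]² = 1225² = 1500625
∑_{k=50}^{87} k³ = 14653584 - 1500625 = 13152959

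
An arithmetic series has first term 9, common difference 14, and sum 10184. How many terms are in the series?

Using S = n/2 × [2a + (n-1)d]
10184 = n/2 × [2(9) + (n-1)(14)]
10184 = n/2 × [18 + 14n - 14]
20368 = n × [4 + 14n]
14n² + (4)n - 20368 = 0
Discriminant: Δ = (4)² - 4(14)(-20368) = 16 + 1140608 = 1140624
√Δ = 1068
n = [-(4) + √Δ] / (2·14) = (-4 + 1068) / 28 = 1064 / 28 = 38
(The negative root is discarded since n must be a positive integer.)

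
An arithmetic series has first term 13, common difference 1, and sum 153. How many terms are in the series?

Using S = n/2 × [2a + (n-1)d]
153 = n/2 × [2(13) + (n-1)(1)]
153 = n/2 × [26 + 1n - 1]
306 = n × [25 + 1n]
1n² + (25)n - 306 = 0
Discriminant: Δ = (25)² - 4(1)(-306) = 625 + 1224 = 1849
√Δ = 43
n = [-(25) + √Δ] / (2·1) = (-25 + 43) / 2 = 18 / 2 = 9
(The negative root is discarded since n must be a positive integer.)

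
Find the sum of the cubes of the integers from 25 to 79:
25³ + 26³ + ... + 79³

Use ∑_{k=1}^{n} k³ = [n(n+1)/2]², then subtract the first 24 terms.
∑_{k=1}^{79} k³ = [79×80/2]² = 3160² = 9985600
∑_{k=1}^{24} k³ = [24×25/2]² = 300² = 90000
∑_{k=25}^{79} k³ = 9985600 - 90000 = 9895600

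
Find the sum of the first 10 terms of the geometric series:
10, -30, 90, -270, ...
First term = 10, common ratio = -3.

Sₙ = a(1 - rⁿ) / (1 - r)
S_10 = 10(1 - (-3)^10) / (1 - (-3))
S_10 = 10(1 - 59049) / (4)
S_10 = -147620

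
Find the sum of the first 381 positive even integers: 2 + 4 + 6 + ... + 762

Sum of first n even numbers = n(n+1)
= 381×382
= 145542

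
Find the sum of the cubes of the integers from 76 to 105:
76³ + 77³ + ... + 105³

Use ∑_{k=1}^{n} k³ = [n(n+1)/2]², then subtract the first 75 terms.
∑_{k=1}^{105} k³ = [105×106/2]² = 5565² = 30969225
∑_{k=1}^{75} k³ = [75×76/2]² = 2850² = 8122500
∑_{k=76}^{105} k³ = 30969225 - 8122500 = 22846725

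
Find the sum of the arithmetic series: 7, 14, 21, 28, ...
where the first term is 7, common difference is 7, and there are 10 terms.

Sₙ = n/2 × (first + last)
Last term = a + (n-1)d = 7 + (10-1)×7 = 70
S_10 = 10/2 × (7 + 70)
S_10 = 10/2 × 77 = 385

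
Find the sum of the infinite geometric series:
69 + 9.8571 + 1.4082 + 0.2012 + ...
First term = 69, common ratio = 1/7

For |r| < 1, S = a / (1 - r)
S = 69 / (1 - (1/7))
S = 69 / (6/7)
S = 161/2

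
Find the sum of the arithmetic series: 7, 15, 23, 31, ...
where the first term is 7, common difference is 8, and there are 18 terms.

Sₙ = n/2 × (first + last)
Last term = a + (n-1)d = 7 + (18-1)×8 = 143
S_18 = 18/2 × (7 + 143)
S_18 = 18/2 × 150 = 1350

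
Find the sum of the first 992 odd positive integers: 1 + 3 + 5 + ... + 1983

Sum of first n odd numbers = n²
= 992²
= 984064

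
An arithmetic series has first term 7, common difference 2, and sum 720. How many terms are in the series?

Using S = n/2 × [2a + (n-1)d]
720 = n/2 × [2(7) + (n-1)(2)]
720 = n/2 × [14 + 2n - 2]
1440 = n × [12 + 2n]
2n² + (12)n - 1440 = 0
Discriminant: Δ = (12)² - 4(2)(-1440) = 144 + 11520 = 11664
√Δ = 108
n = [-(12) + √Δ] / (2·2) = (-12 + 108) / 4 = 96 / 4 = 24
(The negative root is discarded since n must be a positive integer.)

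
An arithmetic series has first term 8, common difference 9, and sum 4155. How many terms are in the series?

Using S = n/2 × [2a + (n-1)d]
4155 = n/2 × [2(8) + (n-1)(9)]
4155 = n/2 × [16 + 9n - 9]
8310 = n × [7 + 9n]
9n² + (7)n - 8310 = 0
Discriminant: Δ = (7)² - 4(9)(-8310) = 49 + 299160 = 299209
√Δ = 547
n = [-(7) + √Δ] / (2·9) = (-7 + 547) / 18 = 540 / 18 = 30
(The negative root is discarded since n must be a positive integer.)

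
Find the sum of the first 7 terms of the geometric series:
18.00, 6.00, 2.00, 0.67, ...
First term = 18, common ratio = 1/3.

Sₙ = a(1 - rⁿ) / (1 - r)
S_7 = 18(1 - (1/3)^7) / (1 - (1/3))
S_7 = 18(1 - (1/2187)) / (2/3)
S_7 = 2186/81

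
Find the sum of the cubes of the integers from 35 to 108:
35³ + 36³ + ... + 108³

Use ∑_{k=1}^{n} k³ = [n(n+1)/2]², then subtract the first 34 terms.
∑_{k=1}^{108} k³ = [108×109/2]² = 5886² = 34644996
∑_{k=1}^{34} k³ = [34×35/2]² = 595² = 354025
∑_{k=35}^{108} k³ = 34644996 - 354025 = 34290971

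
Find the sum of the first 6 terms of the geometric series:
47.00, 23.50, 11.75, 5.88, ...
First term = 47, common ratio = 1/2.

Sₙ = a(1 - rⁿ) / (1 - r)
S_6 = 47(1 - (1/2)^6) / (1 - (1/2))
S_6 = 47(1 - (1/64)) / (1/2)
S_6 = 2961/32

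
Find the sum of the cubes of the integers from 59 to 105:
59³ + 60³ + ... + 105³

Use ∑_{k=1}^{n} k³ = [n(n+1)/2]², then subtract the first 58 terms.
∑_{k=1}^{105} k³ = [105×106/2]² = 5565² = 30969225
∑_{k=1}^{58} k³ = [58×59/2]² = 1711² = 2927521
∑_{k=59}^{105} k³ = 30969225 - 2927521 = 28041704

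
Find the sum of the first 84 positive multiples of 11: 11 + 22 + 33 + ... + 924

Factor out 11: = 11(1 + 2 + ... + 84) = 11 × n(n+1)/2
= 11 × 84×85/2
= 11 × 3570
= 39270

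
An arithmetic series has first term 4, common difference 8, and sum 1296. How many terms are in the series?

Using S = n/2 × [2a + (n-1)d]
1296 = n/2 × [2(4) + (n-1)(8)]
1296 = n/2 × [8 + 8n - 8]
2592 = n × [0 + 8n]
8n² + (0)n - 2592 = 0
Discriminant: Δ = (0)² - 4(8)(-2592) = 0 + 82944 = 82944
√Δ = 288
n = [-(0) + √Δ] / (2·8) = (0 + 288) / 16 = 288 / 16 = 18
(The negative root is discarded since n must be a positive integer.)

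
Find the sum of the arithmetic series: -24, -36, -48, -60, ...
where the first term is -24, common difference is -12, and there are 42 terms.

Sₙ = n/2 × (first + last)
Last term = a + (n-1)d = -24 + (42-1)×(-12) = -516
S_42 = 42/2 × (-24 + (-516))
S_42 = 42/2 × (-540) = -11340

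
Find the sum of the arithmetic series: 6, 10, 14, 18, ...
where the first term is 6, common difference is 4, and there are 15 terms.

Sₙ = n/2 × (first + last)
Last term = a + (n-1)d = 6 + (15-1)×4 = 62
S_15 = 15/2 × (6 + 62)
S_15 = 15/2 × 68 = 510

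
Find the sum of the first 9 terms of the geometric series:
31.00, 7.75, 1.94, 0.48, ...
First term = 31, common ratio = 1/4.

Sₙ = a(1 - rⁿ) / (1 - r)
S_9 = 31(1 - (1/4)^9) / (1 - (1/4))
S_9 = 31(1 - (1/262144)) / (3/4)
S_9 = 2708811/65536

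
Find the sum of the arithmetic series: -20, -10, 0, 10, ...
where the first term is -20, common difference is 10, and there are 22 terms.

Sₙ = n/2 × (first + last)
Last term = a + (n-1)d = -20 + (22-1)×10 = 190
S_22 = 22/2 × (-20 + 190)
S_22 = 22/2 × 170 = 1870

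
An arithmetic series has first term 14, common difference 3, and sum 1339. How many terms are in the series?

Using S = n/2 × [2a + (n-1)d]
1339 = n/2 × [2(14) + (n-1)(3)]
1339 = n/2 × [28 + 3n - 3]
2678 = n × [25 + 3n]
3n² + (25)n - 2678 = 0
Discriminant: Δ = (25)² - 4(3)(-2678) = 625 + 32136 = 32761
√Δ = 181
n = [-(25) + √Δ] / (2·3) = (-25 + 181) / 6 = 156 / 6 = 26
(The negative root is discarded since n must be a positive integer.)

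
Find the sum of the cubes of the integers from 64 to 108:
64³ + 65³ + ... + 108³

Use ∑_{k=1}^{n} k³ = [n(n+1)/2]², then subtract the first 63 terms.
∑_{k=1}^{108} k³ = [108×109/2]² = 5886² = 34644996
∑_{k=1}^{63} k³ = [63×64/2]² = 2016² = 4064256
∑_{k=64}^{108} k³ = 34644996 - 4064256 = 30580740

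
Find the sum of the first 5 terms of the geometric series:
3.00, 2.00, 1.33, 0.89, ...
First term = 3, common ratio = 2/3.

Sₙ = a(1 - rⁿ) / (1 - r)
S_5 = 3(1 - (2/3)^5) / (1 - (2/3))
S_5 = 3(1 - (32/243)) / (1/3)
S_5 = 211/27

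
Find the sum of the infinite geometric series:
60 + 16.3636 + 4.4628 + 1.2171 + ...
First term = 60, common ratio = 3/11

For |r| < 1, S = a / (1 - r)
S = 60 / (1 - (3/11))
S = 60 / (8/11)
S = 165/2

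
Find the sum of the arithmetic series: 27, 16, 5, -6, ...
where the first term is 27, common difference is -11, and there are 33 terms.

Sₙ = n/2 × (first + last)
Last term = a + (n-1)d = 27 + (33-1)×(-11) = -325
S_33 = 33/2 × (27 + (-325))
S_33 = 33/2 × (-298) = -4917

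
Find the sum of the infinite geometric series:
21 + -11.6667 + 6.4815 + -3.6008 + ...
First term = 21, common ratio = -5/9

For |r| < 1, S = a / (1 - r)
S = 21 / (1 - (-5/9))
S = 21 / (14/9)
S = 27/2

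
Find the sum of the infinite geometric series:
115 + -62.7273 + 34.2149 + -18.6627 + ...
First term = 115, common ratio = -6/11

For |r| < 1, S = a / (1 - r)
S = 115 / (1 - (-6/11))
S = 115 / (17/11)
S = 1265/17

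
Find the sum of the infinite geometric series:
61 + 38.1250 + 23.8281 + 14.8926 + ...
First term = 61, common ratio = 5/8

For |r| < 1, S = a / (1 - r)
S = 61 / (1 - (5/8))
S = 61 / (3/8)
S = 488/3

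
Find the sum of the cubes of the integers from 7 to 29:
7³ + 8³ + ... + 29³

Use ∑_{k=1}^{n} k³ = [n(n+1)/2]², then subtract the first 6 terms.
∑_{k=1}^{29} k³ = [29×30/2]² = 435² = 189225
∑_{k=1}^{6} k³ = [6×7/2]² = 21² = 441
∑_{k=7}^{29} k³ = 189225 - 441 = 188784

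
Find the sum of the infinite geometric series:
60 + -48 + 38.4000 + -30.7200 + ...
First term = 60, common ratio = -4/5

For |r| < 1, S = a / (1 - r)
S = 60 / (1 - (-4/5))
S = 60 / (9/5)
S = 100/3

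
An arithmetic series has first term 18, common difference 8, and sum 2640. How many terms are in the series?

Using S = n/2 × [2a + (n-1)d]
2640 = n/2 × [2(18) + (n-1)(8)]
2640 = n/2 × [36 + 8n - 8]
5280 = n × [28 + 8n]
8n² + (28)n - 5280 = 0
Discriminant: Δ = (28)² - 4(8)(-5280) = 784 + 168960 = 169744
√Δ = 412
n = [-(28) + √Δ] / (2·8) = (-28 + 412) / 16 = 384 / 16 = 24
(The negative root is discarded since n must be a positive integer.)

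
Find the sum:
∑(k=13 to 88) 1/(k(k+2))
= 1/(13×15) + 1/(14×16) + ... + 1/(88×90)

Partial fractions: 1/(k(k+2)) = (1/2)[1/k - 1/(k+2)]
Telescoping leaves the first two and last two terms:
= (1/2)[1/13 + 1/14 - 1/89 - 1/90]
= 45923/728910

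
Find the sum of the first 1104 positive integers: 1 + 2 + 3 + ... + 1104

Formula: ∑k = n(n+1)/2
= 1104×1105/2
= 1219920/2
= 609960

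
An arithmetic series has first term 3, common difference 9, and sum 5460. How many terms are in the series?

Using S = n/2 × [2a + (n-1)d]
5460 = n/2 × [2(3) + (n-1)(9)]
5460 = n/2 × [6 + 9n - 9]
10920 = n × [-3 + 9n]
9n² + (-3)n - 10920 = 0
Discriminant: Δ = (-3)² - 4(9)(-10920) = 9 + 393120 = 393129
√Δ = 627
n = [-(-3) + √Δ] / (2·9) = (3 + 627) / 18 = 630 / 18 = 35
(The negative root is discarded since n must be a positive integer.)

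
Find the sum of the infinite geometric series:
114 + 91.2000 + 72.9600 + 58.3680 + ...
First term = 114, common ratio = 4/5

For |r| < 1, S = a / (1 - r)
S = 114 / (1 - (4/5))
S = 114 / (1/5)
S = 570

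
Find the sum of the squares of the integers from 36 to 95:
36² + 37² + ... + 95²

Use ∑_{k=1}^{n} k² = n(n+1)(2n+1)/6, then subtract the first 35 terms.
∑_{k=1}^{95} k² = 95×96×191/6 = 290320
∑_{k=1}^{35} k² = 35×36×71/6 = 14910
∑_{k=36}^{95} k² = 290320 - 14910 = 275410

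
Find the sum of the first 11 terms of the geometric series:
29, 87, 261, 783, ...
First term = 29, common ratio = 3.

Sₙ = a(1 - rⁿ) / (1 - r)
S_11 = 29(1 - 3^11) / (1 - 3)
S_11 = 29(1 - 177147) / (-2)
S_11 = 2568617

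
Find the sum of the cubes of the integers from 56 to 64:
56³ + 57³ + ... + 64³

Use ∑_{k=1}^{n} k³ = [n(n+1)/2]², then subtract the first 55 terms.
∑_{k=1}^{64} k³ = [64×65/2]² = 2080² = 4326400
∑_{k=1}^{55} k³ = [55×56/2]² = 1540² = 2371600
∑_{k=56}^{64} k³ = 4326400 - 2371600 = 1954800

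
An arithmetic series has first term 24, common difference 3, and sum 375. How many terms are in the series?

Using S = n/2 × [2a + (n-1)d]
375 = n/2 × [2(24) + (n-1)(3)]
375 = n/2 × [48 + 3n - 3]
750 = n × [45 + 3n]
3n² + (45)n - 750 = 0
Discriminant: Δ = (45)² - 4(3)(-750) = 2025 + 9000 = 11025
√Δ = 105
n = [-(45) + √Δ] / (2·3) = (-45 + 105) / 6 = 60 / 6 = 10
(The negative root is discarded since n must be a positive integer.)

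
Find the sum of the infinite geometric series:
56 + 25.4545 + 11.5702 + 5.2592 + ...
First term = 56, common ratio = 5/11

For |r| < 1, S = a / (1 - r)
S = 56 / (1 - (5/11))
S = 56 / (6/11)
S = 308/3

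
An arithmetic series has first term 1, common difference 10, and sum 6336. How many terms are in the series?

Using S = n/2 × [2a + (n-1)d]
6336 = n/2 × [2(1) + (n-1)(10)]
6336 = n/2 × [2 + 10n - 10]
12672 = n × [-8 + 10n]
10n² + (-8)n - 12672 = 0
Discriminant: Δ = (-8)² - 4(10)(-12672) = 64 + 506880 = 506944
√Δ = 712
n = [-(-8) + √Δ] / (2·10) = (8 + 712) / 20 = 720 / 20 = 36
(The negative root is discarded since n must be a positive integer.)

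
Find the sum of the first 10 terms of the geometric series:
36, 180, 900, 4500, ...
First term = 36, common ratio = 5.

Sₙ = a(1 - rⁿ) / (1 - r)
S_10 = 36(1 - 5^10) / (1 - 5)
S_10 = 36(1 - 9765625) / (-4)
S_10 = 87890616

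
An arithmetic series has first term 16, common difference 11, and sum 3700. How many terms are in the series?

Using S = n/2 × [2a + (n-1)d]
3700 = n/2 × [2(16) + (n-1)(11)]
3700 = n/2 × [32 + 11n - 11]
7400 = n × [21 + 11n]
11n² + (21)n - 7400 = 0
Discriminant: Δ = (21)² - 4(11)(-7400) = 441 + 325600 = 326041
√Δ = 571
n = [-(21) + √Δ] / (2·11) = (-21 + 571) / 22 = 550 / 22 = 25
(The negative root is discarded since n must be a positive integer.)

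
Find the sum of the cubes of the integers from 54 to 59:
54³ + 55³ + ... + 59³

Use ∑_{k=1}^{n} k³ = [n(n+1)/2]², then subtract the first 53 terms.
∑_{k=1}^{59} k³ = [59×60/2]² = 1770² = 3132900
∑_{k=1}^{53} k³ = [53×54/2]² = 1431² = 2047761
∑_{k=54}^{59} k³ = 3132900 - 2047761 = 1085139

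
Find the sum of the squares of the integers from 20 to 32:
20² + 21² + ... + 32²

Use ∑_{k=1}^{n} k² = n(n+1)(2n+1)/6, then subtract the first 19 terms.
∑_{k=1}^{32} k² = 32×33×65/6 = 11440
∑_{k=1}^{19} k² = 19×20×39/6 = 2470
∑_{k=20}^{32} k² = 11440 - 2470 = 8970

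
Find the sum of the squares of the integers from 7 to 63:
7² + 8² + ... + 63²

Use ∑_{k=1}^{n} k² = n(n+1)(2n+1)/6, then subtract the first 6 terms.
∑_{k=1}^{63} k² = 63×64×127/6 = 85344
∑_{k=1}^{6} k² = 6×7×13/6 = 91
∑_{k=7}^{63} k² = 85344 - 91 = 85253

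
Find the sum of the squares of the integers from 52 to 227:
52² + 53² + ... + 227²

Use ∑_{k=1}^{n} k² = n(n+1)(2n+1)/6, then subtract the first 51 terms.
∑_{k=1}^{227} k² = 227×228×455/6 = 3924830
∑_{k=1}^{51} k² = 51×52×103/6 = 45526
∑_{k=52}^{227} k² = 3924830 - 45526 = 3879304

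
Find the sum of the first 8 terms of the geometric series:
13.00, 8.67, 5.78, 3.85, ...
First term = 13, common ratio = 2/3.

Sₙ = a(1 - rⁿ) / (1 - r)
S_8 = 13(1 - (2/3)^8) / (1 - (2/3))
S_8 = 13(1 - (256/6561)) / (1/3)
S_8 = 81965/2187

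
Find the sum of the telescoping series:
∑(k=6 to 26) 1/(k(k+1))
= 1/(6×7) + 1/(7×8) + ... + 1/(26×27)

Partial fractions: 1/(k(k+1)) = 1/k - 1/(k+1)
The series telescopes:
= (1/6 - 1/7) + (1/7 - 1/8) + ... + (1/26 - 1/27)
= 1/6 - 1/27
= 7/54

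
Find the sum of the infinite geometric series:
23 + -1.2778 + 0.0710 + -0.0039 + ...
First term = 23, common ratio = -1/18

For |r| < 1, S = a / (1 - r)
S = 23 / (1 - (-1/18))
S = 23 / (19/18)
S = 414/19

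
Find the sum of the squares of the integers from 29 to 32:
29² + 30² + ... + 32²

Use ∑_{k=1}^{n} k² = n(n+1)(2n+1)/6, then subtract the first 28 terms.
∑_{k=1}^{32} k² = 32×33×65/6 = 11440
∑_{k=1}^{28} k² = 28×29×57/6 = 7714
∑_{k=29}^{32} k² = 11440 - 7714 = 3726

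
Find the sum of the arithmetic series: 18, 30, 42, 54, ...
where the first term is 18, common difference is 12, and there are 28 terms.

Sₙ = n/2 × (first + last)
Last term = a + (n-1)d = 18 + (28-1)×12 = 342
S_28 = 28/2 × (18 + 342)
S_28 = 28/2 × 360 = 5040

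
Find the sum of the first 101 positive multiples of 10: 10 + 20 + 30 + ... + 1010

Factor out 10: = 10(1 + 2 + ... + 101) = 10 × n(n+1)/2
= 10 × 101×102/2
= 10 × 5151
= 51510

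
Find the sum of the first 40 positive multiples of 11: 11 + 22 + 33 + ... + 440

Factor out 11: = 11(1 + 2 + ... + 40) = 11 × n(n+1)/2
= 11 × 40×41/2
= 11 × 820
= 9020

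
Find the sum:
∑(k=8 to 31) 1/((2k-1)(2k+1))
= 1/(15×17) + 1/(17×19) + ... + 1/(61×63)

Partial fractions: 1/((2k-1)(2k+1)) = (1/2)[1/(2k-1) - 1/(2k+1)]
The series telescopes:
= (1/2)[1/15 - 1/63]
= 8/315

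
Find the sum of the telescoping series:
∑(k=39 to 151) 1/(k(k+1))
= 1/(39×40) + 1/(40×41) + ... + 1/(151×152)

Partial fractions: 1/(k(k+1)) = 1/k - 1/(k+1)
The series telescopes:
= (1/39 - 1/40) + (1/40 - 1/41) + ... + (1/151 - 1/152)
= 1/39 - 1/152
= 113/5928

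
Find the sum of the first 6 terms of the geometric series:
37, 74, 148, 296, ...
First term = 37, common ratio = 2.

Sₙ = a(1 - rⁿ) / (1 - r)
S_6 = 37(1 - 2^6) / (1 - 2)
S_6 = 37(1 - 64) / (-1)
S_6 = 2331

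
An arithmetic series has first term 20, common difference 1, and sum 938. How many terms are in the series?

Using S = n/2 × [2a + (n-1)d]
938 = n/2 × [2(20) + (n-1)(1)]
938 = n/2 × [40 + 1n - 1]
1876 = n × [39 + 1n]
1n² + (39)n - 1876 = 0
Discriminant: Δ = (39)² - 4(1)(-1876) = 1521 + 7504 = 9025
√Δ = 95
n = [-(39) + √Δ] / (2·1) = (-39 + 95) / 2 = 56 / 2 = 28
(The negative root is discarded since n must be a positive integer.)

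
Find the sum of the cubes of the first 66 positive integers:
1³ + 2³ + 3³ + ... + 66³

Formula: ∑k³ = [n(n+1)/2]²
= [66×67/2]²
= 2211²
= 4888521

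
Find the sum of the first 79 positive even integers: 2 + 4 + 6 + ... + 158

Sum of first n even numbers = n(n+1)
= 79×80
= 6320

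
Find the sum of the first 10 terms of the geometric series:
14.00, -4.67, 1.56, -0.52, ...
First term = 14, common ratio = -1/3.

Sₙ = a(1 - rⁿ) / (1 - r)
S_10 = 14(1 - (-1/3)^10) / (1 - (-1/3))
S_10 = 14(1 - (1/59049)) / (4/3)
S_10 = 206668/19683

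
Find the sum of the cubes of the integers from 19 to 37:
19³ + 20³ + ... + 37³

Use ∑_{k=1}^{n} k³ = [n(n+1)/2]², then subtract the first 18 terms.
∑_{k=1}^{37} k³ = [37×38/2]² = 703² = 494209
∑_{k=1}^{18} k³ = [18×19/2]² = 171² = 29241
∑_{k=19}^{37} k³ = 494209 - 29241 = 464968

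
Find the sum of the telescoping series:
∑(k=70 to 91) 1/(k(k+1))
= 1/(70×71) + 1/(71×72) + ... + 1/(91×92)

Partial fractions: 1/(k(k+1)) = 1/k - 1/(k+1)
The series telescopes:
= (1/70 - 1/71) + (1/71 - 1/72) + ... + (1/91 - 1/92)
= 1/70 - 1/92
= 11/3220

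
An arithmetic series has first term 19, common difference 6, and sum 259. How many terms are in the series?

Using S = n/2 × [2a + (n-1)d]
259 = n/2 × [2(19) + (n-1)(6)]
259 = n/2 × [38 + 6n - 6]
518 = n × [32 + 6n]
6n² + (32)n - 518 = 0
Discriminant: Δ = (32)² - 4(6)(-518) = 1024 + 12432 = 13456
√Δ = 116
n = [-(32) + √Δ] / (2·6) = (-32 + 116) / 12 = 84 / 12 = 7
(The negative root is discarded since n must be a positive integer.)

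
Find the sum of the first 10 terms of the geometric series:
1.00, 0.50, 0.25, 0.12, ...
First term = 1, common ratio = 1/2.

Sₙ = a(1 - rⁿ) / (1 - r)
S_10 = 1(1 - (1/2)^10) / (1 - (1/2))
S_10 = 1(1 - (1/1024)) / (1/2)
S_10 = 1023/512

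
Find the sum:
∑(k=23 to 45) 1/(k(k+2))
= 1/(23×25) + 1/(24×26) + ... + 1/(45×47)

Partial fractions: 1/(k(k+2)) = (1/2)[1/k - 1/(k+2)]
Telescoping leaves the first two and last two terms:
= (1/2)[1/23 + 1/24 - 1/46 - 1/47]
= 1093/51888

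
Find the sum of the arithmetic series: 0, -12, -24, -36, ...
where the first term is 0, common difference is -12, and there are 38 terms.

Sₙ = n/2 × (first + last)
Last term = a + (n-1)d = 0 + (38-1)×(-12) = -444
S_38 = 38/2 × (0 + (-444))
S_38 = 38/2 × (-444) = -8436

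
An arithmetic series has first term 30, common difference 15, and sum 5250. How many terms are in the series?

Using S = n/2 × [2a + (n-1)d]
5250 = n/2 × [2(30) + (n-1)(15)]
5250 = n/2 × [60 + 15n - 15]
10500 = n × [45 + 15n]
15n² + (45)n - 10500 = 0
Discriminant: Δ = (45)² - 4(15)(-10500) = 2025 + 630000 = 632025
√Δ = 795
n = [-(45) + √Δ] / (2·15) = (-45 + 795) / 30 = 750 / 30 = 25
(The negative root is discarded since n must be a positive integer.)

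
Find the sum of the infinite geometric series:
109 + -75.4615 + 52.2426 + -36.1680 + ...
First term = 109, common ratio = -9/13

For |r| < 1, S = a / (1 - r)
S = 109 / (1 - (-9/13))
S = 109 / (22/13)
S = 1417/22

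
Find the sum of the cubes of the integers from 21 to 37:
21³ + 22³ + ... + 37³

Use ∑_{k=1}^{n} k³ = [n(n+1)/2]², then subtract the first 20 terms.
∑_{k=1}^{37} k³ = [37×38/2]² = 703² = 494209
∑_{k=1}^{20} k³ = [20×21/2]² = 210² = 44100
∑_{k=21}^{37} k³ = 494209 - 44100 = 450109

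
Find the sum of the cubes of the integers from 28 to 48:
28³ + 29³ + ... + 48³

Use ∑_{k=1}^{n} k³ = [n(n+1)/2]², then subtract the first 27 terms.
∑_{k=1}^{48} k³ = [48×49/2]² = 1176² = 1382976
∑_{k=1}^{27} k³ = [27×28/2]² = 378² = 142884
∑_{k=28}^{48} k³ = 1382976 - 142884 = 1240092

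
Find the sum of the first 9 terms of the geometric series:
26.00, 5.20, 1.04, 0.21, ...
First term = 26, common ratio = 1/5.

Sₙ = a(1 - rⁿ) / (1 - r)
S_9 = 26(1 - (1/5)^9) / (1 - (1/5))
S_9 = 26(1 - (1/1953125)) / (4/5)
S_9 = 12695306/390625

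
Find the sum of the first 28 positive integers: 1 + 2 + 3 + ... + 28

Formula: ∑k = n(n+1)/2
= 28×29/2
= 812/2
= 406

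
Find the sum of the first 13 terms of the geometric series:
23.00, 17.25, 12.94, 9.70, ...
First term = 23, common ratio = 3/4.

Sₙ = a(1 - rⁿ) / (1 - r)
S_13 = 23(1 - (3/4)^13) / (1 - (3/4))
S_13 = 23(1 - (1594323/67108864)) / (1/4)
S_13 = 1506834443/16777216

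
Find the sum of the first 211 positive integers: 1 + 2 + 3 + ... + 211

Formula: ∑k = n(n+1)/2
= 211×212/2
= 44732/2
= 22366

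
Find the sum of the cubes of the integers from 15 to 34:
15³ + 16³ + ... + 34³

Use ∑_{k=1}^{n} k³ = [n(n+1)/2]², then subtract the first 14 terms.
∑_{k=1}^{34} k³ = [34×35/2]² = 595² = 354025
∑_{k=1}^{14} k³ = [14×15/2]² = 105² = 11025
∑_{k=15}^{34} k³ = 354025 - 11025 = 343000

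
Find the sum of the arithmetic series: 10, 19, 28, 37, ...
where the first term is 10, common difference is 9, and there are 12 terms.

Sₙ = n/2 × (first + last)
Last term = a + (n-1)d = 10 + (12-1)×9 = 109
S_12 = 12/2 × (10 + 109)
S_12 = 12/2 × 119 = 714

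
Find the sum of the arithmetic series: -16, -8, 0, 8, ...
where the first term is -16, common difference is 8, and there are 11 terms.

Sₙ = n/2 × (first + last)
Last term = a + (n-1)d = -16 + (11-1)×8 = 64
S_11 = 11/2 × (-16 + 64)
S_11 = 11/2 × 48 = 264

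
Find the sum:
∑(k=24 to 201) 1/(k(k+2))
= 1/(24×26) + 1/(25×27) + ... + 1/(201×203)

Partial fractions: 1/(k(k+2)) = (1/2)[1/k - 1/(k+2)]
Telescoping leaves the first two and last two terms:
= (1/2)[1/24 + 1/25 - 1/202 - 1/203]
= 883147/24603600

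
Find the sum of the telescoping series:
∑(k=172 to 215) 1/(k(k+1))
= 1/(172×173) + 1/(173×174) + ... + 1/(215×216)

Partial fractions: 1/(k(k+1)) = 1/k - 1/(k+1)
The series telescopes:
= (1/172 - 1/173) + (1/173 - 1/174) + ... + (1/215 - 1/216)
= 1/172 - 1/216
= 11/9288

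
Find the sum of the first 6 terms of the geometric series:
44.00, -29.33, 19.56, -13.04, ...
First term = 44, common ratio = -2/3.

Sₙ = a(1 - rⁿ) / (1 - r)
S_6 = 44(1 - (-2/3)^6) / (1 - (-2/3))
S_6 = 44(1 - (64/729)) / (5/3)
S_6 = 5852/243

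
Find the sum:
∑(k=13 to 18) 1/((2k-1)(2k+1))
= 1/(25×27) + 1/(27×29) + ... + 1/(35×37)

Partial fractions: 1/((2k-1)(2k+1)) = (1/2)[1/(2k-1) - 1/(2k+1)]
The series telescopes:
= (1/2)[1/25 - 1/37]
= 6/925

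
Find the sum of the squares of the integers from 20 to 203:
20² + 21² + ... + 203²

Use ∑_{k=1}^{n} k² = n(n+1)(2n+1)/6, then subtract the first 19 terms.
∑_{k=1}^{203} k² = 203×204×407/6 = 2809114
∑_{k=1}^{19} k² = 19×20×39/6 = 2470
∑_{k=20}^{203} k² = 2809114 - 2470 = 2806644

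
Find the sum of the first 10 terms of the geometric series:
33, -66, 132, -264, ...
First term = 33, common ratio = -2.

Sₙ = a(1 - rⁿ) / (1 - r)
S_10 = 33(1 - (-2)^10) / (1 - (-2))
S_10 = 33(1 - 1024) / (3)
S_10 = -11253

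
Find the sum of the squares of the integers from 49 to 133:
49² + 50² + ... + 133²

Use ∑_{k=1}^{n} k² = n(n+1)(2n+1)/6, then subtract the first 48 terms.
∑_{k=1}^{133} k² = 133×134×267/6 = 793079
∑_{k=1}^{48} k² = 48×49×97/6 = 38024
∑_{k=49}^{133} k² = 793079 - 38024 = 755055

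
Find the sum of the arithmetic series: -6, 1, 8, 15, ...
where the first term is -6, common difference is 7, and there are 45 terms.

Sₙ = n/2 × (first + last)
Last term = a + (n-1)d = -6 + (45-1)×7 = 302
S_45 = 45/2 × (-6 + 302)
S_45 = 45/2 × 296 = 6660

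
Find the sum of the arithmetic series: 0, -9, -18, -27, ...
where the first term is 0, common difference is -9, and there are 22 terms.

Sₙ = n/2 × (first + last)
Last term = a + (n-1)d = 0 + (22-1)×(-9) = -189
S_22 = 22/2 × (0 + (-189))
S_22 = 22/2 × (-189) = -2079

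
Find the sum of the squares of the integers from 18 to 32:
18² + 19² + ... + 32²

Use ∑_{k=1}^{n} k² = n(n+1)(2n+1)/6, then subtract the first 17 terms.
∑_{k=1}^{32} k² = 32×33×65/6 = 11440
∑_{k=1}^{17} k² = 17×18×35/6 = 1785
∑_{k=18}^{32} k² = 11440 - 1785 = 9655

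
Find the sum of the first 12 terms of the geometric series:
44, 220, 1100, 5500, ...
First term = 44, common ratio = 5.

Sₙ = a(1 - rⁿ) / (1 - r)
S_12 = 44(1 - 5^12) / (1 - 5)
S_12 = 44(1 - 244140625) / (-4)
S_12 = 2685546864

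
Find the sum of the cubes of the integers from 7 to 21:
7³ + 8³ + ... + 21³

Use ∑_{k=1}^{n} k³ = [n(n+1)/2]², then subtract the first 6 terms.
∑_{k=1}^{21} k³ = [21×22/2]² = 231² = 53361
∑_{k=1}^{6} k³ = [6×7/2]² = 21² = 441
∑_{k=7}^{21} k³ = 53361 - 441 = 52920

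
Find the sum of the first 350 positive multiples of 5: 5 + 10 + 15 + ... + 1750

Factor out 5: = 5(1 + 2 + ... + 350) = 5 × n(n+1)/2
= 5 × 350×351/2
= 5 × 61425
= 307125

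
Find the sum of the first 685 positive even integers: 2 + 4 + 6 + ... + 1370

Sum of first n even numbers = n(n+1)
= 685×686
= 469910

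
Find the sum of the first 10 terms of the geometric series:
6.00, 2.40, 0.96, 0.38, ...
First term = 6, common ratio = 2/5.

Sₙ = a(1 - rⁿ) / (1 - r)
S_10 = 6(1 - (2/5)^10) / (1 - (2/5))
S_10 = 6(1 - (1024/9765625)) / (3/5)
S_10 = 19529202/1953125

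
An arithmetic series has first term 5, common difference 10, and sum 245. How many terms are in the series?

Using S = n/2 × [2a + (n-1)d]
245 = n/2 × [2(5) + (n-1)(10)]
245 = n/2 × [10 + 10n - 10]
490 = n × [0 + 10n]
10n² + (0)n - 490 = 0
Discriminant: Δ = (0)² - 4(10)(-490) = 0 + 19600 = 19600
√Δ = 140
n = [-(0) + √Δ] / (2·10) = (0 + 140) / 20 = 140 / 20 = 7
(The negative root is discarded since n must be a positive integer.)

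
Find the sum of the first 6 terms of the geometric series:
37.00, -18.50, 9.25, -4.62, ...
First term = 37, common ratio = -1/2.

Sₙ = a(1 - rⁿ) / (1 - r)
S_6 = 37(1 - (-1/2)^6) / (1 - (-1/2))
S_6 = 37(1 - (1/64)) / (3/2)
S_6 = 777/32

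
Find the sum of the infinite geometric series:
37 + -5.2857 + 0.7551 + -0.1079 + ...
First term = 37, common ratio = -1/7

For |r| < 1, S = a / (1 - r)
S = 37 / (1 - (-1/7))
S = 37 / (8/7)
S = 259/8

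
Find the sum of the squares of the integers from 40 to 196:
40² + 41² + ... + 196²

Use ∑_{k=1}^{n} k² = n(n+1)(2n+1)/6, then subtract the first 39 terms.
∑_{k=1}^{196} k² = 196×197×393/6 = 2529086
∑_{k=1}^{39} k² = 39×40×79/6 = 20540
∑_{k=40}^{196} k² = 2529086 - 20540 = 2508546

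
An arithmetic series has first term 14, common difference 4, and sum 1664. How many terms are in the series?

Using S = n/2 × [2a + (n-1)d]
1664 = n/2 × [2(14) + (n-1)(4)]
1664 = n/2 × [28 + 4n - 4]
3328 = n × [24 + 4n]
4n² + (24)n - 3328 = 0
Discriminant: Δ = (24)² - 4(4)(-3328) = 576 + 53248 = 53824
√Δ = 232
n = [-(24) + √Δ] / (2·4) = (-24 + 232) / 8 = 208 / 8 = 26
(The negative root is discarded since n must be a positive integer.)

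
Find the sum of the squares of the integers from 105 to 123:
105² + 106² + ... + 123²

Use ∑_{k=1}^{n} k² = n(n+1)(2n+1)/6, then subtract the first 104 terms.
∑_{k=1}^{123} k² = 123×124×247/6 = 627874
∑_{k=1}^{104} k² = 104×105×209/6 = 380380
∑_{k=105}^{123} k² = 627874 - 380380 = 247494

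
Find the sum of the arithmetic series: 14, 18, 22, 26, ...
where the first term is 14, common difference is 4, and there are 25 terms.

Sₙ = n/2 × (first + last)
Last term = a + (n-1)d = 14 + (25-1)×4 = 110
S_25 = 25/2 × (14 + 110)
S_25 = 25/2 × 124 = 1550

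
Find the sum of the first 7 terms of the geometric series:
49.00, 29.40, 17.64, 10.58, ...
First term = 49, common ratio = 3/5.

Sₙ = a(1 - rⁿ) / (1 - r)
S_7 = 49(1 - (3/5)^7) / (1 - (3/5))
S_7 = 49(1 - (2187/78125)) / (2/5)
S_7 = 1860481/15625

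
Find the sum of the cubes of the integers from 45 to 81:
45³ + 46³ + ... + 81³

Use ∑_{k=1}^{n} k³ = [n(n+1)/2]², then subtract the first 44 terms.
∑_{k=1}^{81} k³ = [81×82/2]² = 3321² = 11029041
∑_{k=1}^{44} k³ = [44×45/2]² = 990² = 980100
∑_{k=45}^{81} k³ = 11029041 - 980100 = 10048941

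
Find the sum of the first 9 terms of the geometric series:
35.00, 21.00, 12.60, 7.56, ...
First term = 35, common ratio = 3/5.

Sₙ = a(1 - rⁿ) / (1 - r)
S_9 = 35(1 - (3/5)^9) / (1 - (3/5))
S_9 = 35(1 - (19683/1953125)) / (2/5)
S_9 = 6767047/78125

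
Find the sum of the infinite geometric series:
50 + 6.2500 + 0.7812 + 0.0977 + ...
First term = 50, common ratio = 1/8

For |r| < 1, S = a / (1 - r)
S = 50 / (1 - (1/8))
S = 50 / (7/8)
S = 400/7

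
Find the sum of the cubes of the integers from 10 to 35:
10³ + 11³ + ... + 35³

Use ∑_{k=1}^{n} k³ = [n(n+1)/2]², then subtract the first 9 terms.
∑_{k=1}^{35} k³ = [35×36/2]² = 630² = 396900
∑_{k=1}^{9} k³ = [9×10/2]² = 45² = 2025
∑_{k=10}^{35} k³ = 396900 - 2025 = 394875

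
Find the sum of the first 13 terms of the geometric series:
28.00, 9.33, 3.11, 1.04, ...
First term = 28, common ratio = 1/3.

Sₙ = a(1 - rⁿ) / (1 - r)
S_13 = 28(1 - (1/3)^13) / (1 - (1/3))
S_13 = 28(1 - (1/1594323)) / (2/3)
S_13 = 22320508/531441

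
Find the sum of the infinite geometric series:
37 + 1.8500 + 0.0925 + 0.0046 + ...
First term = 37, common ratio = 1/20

For |r| < 1, S = a / (1 - r)
S = 37 / (1 - (1/20))
S = 37 / (19/20)
S = 740/19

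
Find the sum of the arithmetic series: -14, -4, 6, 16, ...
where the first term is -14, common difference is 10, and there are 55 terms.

Sₙ = n/2 × (first + last)
Last term = a + (n-1)d = -14 + (55-1)×10 = 526
S_55 = 55/2 × (-14 + 526)
S_55 = 55/2 × 512 = 14080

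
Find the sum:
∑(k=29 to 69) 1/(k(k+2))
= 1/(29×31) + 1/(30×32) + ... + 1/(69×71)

Partial fractions: 1/(k(k+2)) = (1/2)[1/k - 1/(k+2)]
Telescoping leaves the first two and last two terms:
= (1/2)[1/29 + 1/30 - 1/70 - 1/71]
= 4264/216195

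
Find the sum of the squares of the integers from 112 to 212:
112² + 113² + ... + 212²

Use ∑_{k=1}^{n} k² = n(n+1)(2n+1)/6, then subtract the first 111 terms.
∑_{k=1}^{212} k² = 212×213×425/6 = 3198550
∑_{k=1}^{111} k² = 111×112×223/6 = 462056
∑_{k=112}^{212} k² = 3198550 - 462056 = 2736494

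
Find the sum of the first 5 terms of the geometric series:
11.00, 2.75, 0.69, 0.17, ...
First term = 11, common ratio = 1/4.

Sₙ = a(1 - rⁿ) / (1 - r)
S_5 = 11(1 - (1/4)^5) / (1 - (1/4))
S_5 = 11(1 - (1/1024)) / (3/4)
S_5 = 3751/256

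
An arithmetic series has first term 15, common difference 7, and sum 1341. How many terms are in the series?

Using S = n/2 × [2a + (n-1)d]
1341 = n/2 × [2(15) + (n-1)(7)]
1341 = n/2 × [30 + 7n - 7]
2682 = n × [23 + 7n]
7n² + (23)n - 2682 = 0
Discriminant: Δ = (23)² - 4(7)(-2682) = 529 + 75096 = 75625
√Δ = 275
n = [-(23) + √Δ] / (2·7) = (-23 + 275) / 14 = 252 / 14 = 18
(The negative root is discarded since n must be a positive integer.)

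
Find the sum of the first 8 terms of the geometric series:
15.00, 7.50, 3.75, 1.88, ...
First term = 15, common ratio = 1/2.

Sₙ = a(1 - rⁿ) / (1 - r)
S_8 = 15(1 - (1/2)^8) / (1 - (1/2))
S_8 = 15(1 - (1/256)) / (1/2)
S_8 = 3825/128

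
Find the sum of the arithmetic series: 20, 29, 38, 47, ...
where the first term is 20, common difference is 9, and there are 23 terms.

Sₙ = n/2 × (first + last)
Last term = a + (n-1)d = 20 + (23-1)×9 = 218
S_23 = 23/2 × (20 + 218)
S_23 = 23/2 × 238 = 2737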